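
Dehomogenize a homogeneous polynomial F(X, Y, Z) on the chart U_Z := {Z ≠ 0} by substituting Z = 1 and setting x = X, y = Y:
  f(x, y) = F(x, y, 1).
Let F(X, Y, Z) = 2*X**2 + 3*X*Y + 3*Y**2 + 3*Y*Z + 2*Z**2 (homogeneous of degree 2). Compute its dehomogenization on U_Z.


f(x, y) = 2*x**2 + 3*x*y + 3*y**2 + 3*y + 2

On U_Z we set Z = 1. Each monomial c·X^i·Y^j·Z^k in F becomes c·x^i·y^j·1^k = c·x^i·y^j.
Substituting Z = 1: F(X, Y, 1) = 2*x**2 + 3*x*y + 3*y**2 + 3*y + 2.
Note: deg(f) ≤ deg(F) = 2; strict inequality happens when F is divisible by Z (lost terms).


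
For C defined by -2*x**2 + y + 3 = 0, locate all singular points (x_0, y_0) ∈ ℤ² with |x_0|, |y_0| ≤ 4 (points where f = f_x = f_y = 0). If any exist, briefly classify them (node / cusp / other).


No singular points in the scanned grid; C is smooth there.

Compute partial derivatives:
  f_x = -4*x.
  f_y = 1.
f_y = 1 is a nonzero constant, so f_y never vanishes: no point (x, y) can satisfy f = f_x = f_y = 0. In particular no (x, y) ∈ {−4, ..., 4}² is singular; the curve is smooth.


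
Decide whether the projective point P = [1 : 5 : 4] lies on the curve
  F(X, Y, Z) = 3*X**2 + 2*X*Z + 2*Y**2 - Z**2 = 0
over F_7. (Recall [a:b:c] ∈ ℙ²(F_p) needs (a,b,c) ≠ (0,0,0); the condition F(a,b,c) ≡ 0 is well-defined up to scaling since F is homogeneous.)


F(1,5,4) ≡ 3 (mod 7); P is NOT on the curve.

Evaluate F(1, 5, 4) term-by-term (mod 7).
  3*X**2 ↦ 3·1·1·1 = 3
  2*X*Z ↦ 2·1·1·4 = 8
  2*Y**2 ↦ 2·1·25·1 = 50
  -Z**2 ↦ -1·1·1·16 = -16
Sum: F(1, 5, 4) = (3) + (8) + (50) + (-16) = 45.
Reducing mod 7: 45 ≡ 3 (mod 7).
Since F(a, b, c) ≡ 3 ≠ 0 (mod 7), P does NOT lie on the curve.


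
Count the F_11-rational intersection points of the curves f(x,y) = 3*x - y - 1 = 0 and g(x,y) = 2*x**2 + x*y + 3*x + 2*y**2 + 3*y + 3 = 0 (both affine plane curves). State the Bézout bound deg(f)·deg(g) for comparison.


Common zeros: {(5, 3), (7, 9)}; count = 2; Bézout bound = 2.

deg(f) = 1, deg(g) = 2, so Bézout bound = 2.
Scan x ∈ F_11. For each x, list the y ∈ F_11 with f(x, y) ≡ 0 and those with g(x, y) ≡ 0 (mod 11); the common zeros in that column are the intersection.
  x = 0: f ≡ 0 at y ∈ {10}; g ≡ 0 at y ∈ ∅; common: ∅.
  x = 1: f ≡ 0 at y ∈ {2}; g ≡ 0 at y ∈ ∅; common: ∅.
  x = 2: f ≡ 0 at y ∈ {5}; g ≡ 0 at y ∈ ∅; common: ∅.
  x = 3: f ≡ 0 at y ∈ {8}; g ≡ 0 at y ∈ {3, 5}; common: ∅.
  x = 4: f ≡ 0 at y ∈ {0}; g ≡ 0 at y ∈ {5, 8}; common: ∅.
  x = 5: f ≡ 0 at y ∈ {3}; g ≡ 0 at y ∈ {3, 4}; common: {3}.
  x = 6: f ≡ 0 at y ∈ {6}; g ≡ 0 at y ∈ ∅; common: ∅.
  x = 7: f ≡ 0 at y ∈ {9}; g ≡ 0 at y ∈ {8, 9}; common: {9}.
  x = 8: f ≡ 0 at y ∈ {1}; g ≡ 0 at y ∈ {4, 7}; common: ∅.
  x = 9: f ≡ 0 at y ∈ {4}; g ≡ 0 at y ∈ {7, 9}; common: ∅.
  x = 10: f ≡ 0 at y ∈ {7}; g ≡ 0 at y ∈ ∅; common: ∅.
Collecting: common zeros = {(5, 3), (7, 9)}, so the count is 2.
Comparison with the Bézout bound: 2 ≤ 2 = deg(f)·deg(g), as expected for curves with no common component (the bound is attained).


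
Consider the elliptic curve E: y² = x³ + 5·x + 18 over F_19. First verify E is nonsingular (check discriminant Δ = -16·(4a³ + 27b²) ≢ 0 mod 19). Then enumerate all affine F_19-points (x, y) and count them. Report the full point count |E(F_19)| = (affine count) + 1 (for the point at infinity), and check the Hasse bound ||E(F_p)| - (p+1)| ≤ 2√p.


Affine points = {(1, 9), (1, 10), (2, 6), (2, 13), (4, 8), (4, 11), (5, 4), (5, 15), (6, 6), (6, 13), (7, 4), (7, 15), (8, 0), (10, 2), (10, 17), (11, 6), (11, 13), (12, 1), (12, 18), (13, 0), (14, 1), (14, 18), (17, 0)}; affine count = 23; |E(F_19)| = 24.

Discriminant check: Δ ∝ 4a³ + 27b² = 4·5³ + 27·18² = 4·125 + 27·324 ≡ 14 (mod 19). Nonzero ⇒ E is nonsingular.
For each x ∈ F_19, compute rhs = x³ + 5·x + 18 mod 19, then count y ∈ F_19 with y² ≡ rhs.
  x = 0: rhs = 18, matching y values: none (0 points).
  x = 1: rhs = 5, matching y values: 9, 10 (2 points).
  x = 2: rhs = 17, matching y values: 6, 13 (2 points).
  x = 3: rhs = 3, matching y values: none (0 points).
  x = 4: rhs = 7, matching y values: 8, 11 (2 points).
  x = 5: rhs = 16, matching y values: 4, 15 (2 points).
  x = 6: rhs = 17, matching y values: 6, 13 (2 points).
  x = 7: rhs = 16, matching y values: 4, 15 (2 points).
  x = 8: rhs = 0, matching y values: 0 (1 points).
  x = 9: rhs = 13, matching y values: none (0 points).
  x = 10: rhs = 4, matching y values: 2, 17 (2 points).
  x = 11: rhs = 17, matching y values: 6, 13 (2 points).
  x = 12: rhs = 1, matching y values: 1, 18 (2 points).
  x = 13: rhs = 0, matching y values: 0 (1 points).
  x = 14: rhs = 1, matching y values: 1, 18 (2 points).
  x = 15: rhs = 10, matching y values: none (0 points).
  x = 16: rhs = 14, matching y values: none (0 points).
  x = 17: rhs = 0, matching y values: 0 (1 points).
  x = 18: rhs = 12, matching y values: none (0 points).
Total affine count: 23.
Full point count |E(F_19)| = 23 + 1 = 24.
Hasse bound: |24 − (19+1)| = |4| = 4 ≤ 2√19 ≈ 8.7178 ✓.


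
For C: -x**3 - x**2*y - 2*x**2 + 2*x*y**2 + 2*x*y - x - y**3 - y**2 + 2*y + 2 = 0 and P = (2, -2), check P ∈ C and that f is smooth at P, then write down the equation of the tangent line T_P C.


Tangent line at P: -9*x - 22*y - 26 = 0.

Step 1: f(2, -2) = 0, so P lies on C.
Step 2: partial derivatives
  f_x(x, y) = -3*x**2 - 2*x*y - 4*x + 2*y**2 + 2*y - 1, f_y(x, y) = -x**2 + 4*x*y + 2*x - 3*y**2 - 2*y + 2.
  f_x(P) = -9, f_y(P) = -22 (gradient nonzero, so P is smooth).
Step 3: tangent line at P: -9·(x − 2) + -22·(y − -2) = 0.
Expanding: -9*x - 22*y - 26 = 0.


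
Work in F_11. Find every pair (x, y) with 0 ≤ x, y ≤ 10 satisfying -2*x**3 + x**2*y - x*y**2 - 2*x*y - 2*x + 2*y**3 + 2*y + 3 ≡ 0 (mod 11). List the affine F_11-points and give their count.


Affine F_11-points: {(3, 5), (3, 6), (3, 7), (4, 8), (5, 8), (6, 3), (6, 8), (8, 5)}; count = 8.

For each of the 121 pairs (x, y) ∈ F_11², evaluate f(x, y) mod 11. Record the zeros.
  x = 0: [0↦3, 1↦7, 2↦1, 3↦8, 4↦7, 5↦10, 6↦7, 7↦10, 8↦9, 9↦5, 10↦10]  zeros at y ∈ ∅
  x = 1: [0↦10, 1↦1, 2↦2, 3↦3, 4↦5, 5↦9, 6↦5, 7↦5, 8↦10, 9↦10, 10↦6]  zeros at y ∈ ∅
  x = 2: [0↦5, 1↦7, 2↦6, 3↦3, 4↦10, 5↦6, 6↦3, 7↦2, 8↦4, 9↦10, 10↦10]  zeros at y ∈ ∅
  x = 3: [0↦9, 1↦2, 2↦1, 3↦7, 4↦10, 5↦0, 6↦0, 7↦0, 8↦1, 9↦4, 10↦10]  zeros at y ∈ {5, 6, 7}
  x = 4: [0↦10, 1↦7, 2↦8, 3↦3, 4↦4, 5↦1, 6↦6, 7↦9, 8↦0, 9↦2, 10↦5]  zeros at y ∈ {8}
  x = 5: [0↦7, 1↦10, 2↦4, 3↦1, 4↦2, 5↦8, 6↦9, 7↦6, 8↦0, 9↦3, 10↦5]  zeros at y ∈ {8}
  x = 6: [0↦10, 1↦10, 2↦10, 3↦0, 4↦3, 5↦9, 6↦8, 7↦1, 8↦0, 9↦6, 10↦9]  zeros at y ∈ {3, 8}
  x = 7: [0↦7, 1↦6, 2↦3, 3↦10, 4↦6, 5↦3, 6↦2, 7↦4, 8↦10, 9↦10, 10↦5]  zeros at y ∈ ∅
  x = 8: [0↦8, 1↦8, 2↦4, 3↦8, 4↦10, 5↦0, 6↦1, 7↦3, 8↦7, 9↦3, 10↦3]  zeros at y ∈ {5}
  x = 9: [0↦1, 1↦4, 2↦1, 3↦4, 4↦3, 5↦10, 6↦4, 7↦8, 8↦1, 9↦6, 10↦2]  zeros at y ∈ ∅
  x = 10: [0↦7, 1↦4, 2↦4, 3↦8, 4↦6, 5↦10, 6↦10, 7↦7, 8↦2, 9↦7, 10↦1]  zeros at y ∈ ∅
Collecting zeros: affine points = {(3, 5), (3, 6), (3, 7), (4, 8), (5, 8), (6, 3), (6, 8), (8, 5)}.
Total count |C(F_11)_aff| = 8.


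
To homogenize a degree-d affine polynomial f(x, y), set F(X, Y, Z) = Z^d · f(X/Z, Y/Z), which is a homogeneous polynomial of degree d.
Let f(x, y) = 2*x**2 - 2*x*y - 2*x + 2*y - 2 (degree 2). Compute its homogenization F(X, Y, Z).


F(X, Y, Z) = 2*X**2 - 2*X*Y - 2*X*Z + 2*Y*Z - 2*Z**2

deg(f) = 2.
Substitute x = X/Z, y = Y/Z into f, then multiply by Z^2.
  monomial 2·x^2·y^0 ↦ 2·X^2·Y^0·Z^0.
  monomial -2·x^1·y^1 ↦ -2·X^1·Y^1·Z^0.
  monomial -2·x^1·y^0 ↦ -2·X^1·Y^0·Z^1.
  monomial 2·x^0·y^1 ↦ 2·X^0·Y^1·Z^1.
  monomial -2·x^0·y^0 ↦ -2·X^0·Y^0·Z^2.
Collecting: F(X, Y, Z) = 2*X**2 - 2*X*Y - 2*X*Z + 2*Y*Z - 2*Z**2.


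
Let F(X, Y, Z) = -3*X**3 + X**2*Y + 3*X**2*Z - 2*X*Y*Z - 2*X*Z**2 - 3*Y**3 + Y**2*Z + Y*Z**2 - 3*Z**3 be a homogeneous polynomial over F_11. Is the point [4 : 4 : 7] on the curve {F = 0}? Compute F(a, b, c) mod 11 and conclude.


F(4,4,7) ≡ 10 (mod 11); P is NOT on the curve.

Evaluate F(4, 4, 7) term-by-term (mod 11).
  -3*X**3 ↦ -3·64·1·1 = -192
  X**2*Y ↦ 1·16·4·1 = 64
  3*X**2*Z ↦ 3·16·1·7 = 336
  -2*X*Y*Z ↦ -2·4·4·7 = -224
  -2*X*Z**2 ↦ -2·4·1·49 = -392
  -3*Y**3 ↦ -3·1·64·1 = -192
  Y**2*Z ↦ 1·1·16·7 = 112
  Y*Z**2 ↦ 1·1·4·49 = 196
  -3*Z**3 ↦ -3·1·1·343 = -1029
Sum: F(4, 4, 7) = (-192) + (64) + (336) + (-224) + (-392) + (-192) + (112) + (196) + (-1029) = -1321.
Reducing mod 11: -1321 ≡ 10 (mod 11).
Since F(a, b, c) ≡ 10 ≠ 0 (mod 11), P does NOT lie on the curve.


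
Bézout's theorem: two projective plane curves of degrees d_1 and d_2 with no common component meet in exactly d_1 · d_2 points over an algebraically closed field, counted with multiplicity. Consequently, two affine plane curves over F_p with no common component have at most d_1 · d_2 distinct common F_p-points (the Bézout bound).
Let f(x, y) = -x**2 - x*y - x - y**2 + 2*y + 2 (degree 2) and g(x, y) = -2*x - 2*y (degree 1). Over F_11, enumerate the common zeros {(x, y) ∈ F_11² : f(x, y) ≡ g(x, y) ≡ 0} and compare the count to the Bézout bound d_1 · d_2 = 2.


Common zeros: ∅; count = 0; Bézout bound = 2.

deg(f) = 2, deg(g) = 1, so Bézout bound = 2.
Scan x ∈ F_11. For each x, list the y ∈ F_11 with f(x, y) ≡ 0 and those with g(x, y) ≡ 0 (mod 11); the common zeros in that column are the intersection.
  x = 0: f ≡ 0 at y ∈ {6, 7}; g ≡ 0 at y ∈ {0}; common: ∅.
  x = 1: f ≡ 0 at y ∈ {0, 1}; g ≡ 0 at y ∈ {10}; common: ∅.
  x = 2: f ≡ 0 at y ∈ ∅; g ≡ 0 at y ∈ {9}; common: ∅.
  x = 3: f ≡ 0 at y ∈ {3, 7}; g ≡ 0 at y ∈ {8}; common: ∅.
  x = 4: f ≡ 0 at y ∈ {3, 6}; g ≡ 0 at y ∈ {7}; common: ∅.
  x = 5: f ≡ 0 at y ∈ ∅; g ≡ 0 at y ∈ {6}; common: ∅.
  x = 6: f ≡ 0 at y ∈ ∅; g ≡ 0 at y ∈ {5}; common: ∅.
  x = 7: f ≡ 0 at y ∈ ∅; g ≡ 0 at y ∈ {4}; common: ∅.
  x = 8: f ≡ 0 at y ∈ {1, 4}; g ≡ 0 at y ∈ {3}; common: ∅.
  x = 9: f ≡ 0 at y ∈ {0, 4}; g ≡ 0 at y ∈ {2}; common: ∅.
  x = 10: f ≡ 0 at y ∈ ∅; g ≡ 0 at y ∈ {1}; common: ∅.
Collecting: common zeros = ∅, so the count is 0.
Comparison with the Bézout bound: 0 ≤ 2 = deg(f)·deg(g), as expected for curves with no common component (the affine F_11-count falls short of the bound because intersections may lie at infinity, over extension fields, or carry multiplicity).


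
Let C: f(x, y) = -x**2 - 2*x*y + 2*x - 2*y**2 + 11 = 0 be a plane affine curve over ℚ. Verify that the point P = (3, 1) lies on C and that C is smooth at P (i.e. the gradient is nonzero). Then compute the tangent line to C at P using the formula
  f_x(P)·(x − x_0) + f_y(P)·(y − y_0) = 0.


Tangent line at P: -6*x - 10*y + 28 = 0.

Step 1: f(3, 1) = 0, so P lies on C.
Step 2: partial derivatives
  f_x(x, y) = -2*x - 2*y + 2, f_y(x, y) = -2*x - 4*y.
  f_x(P) = -6, f_y(P) = -10 (gradient nonzero, so P is smooth).
Step 3: tangent line at P: -6·(x − 3) + -10·(y − 1) = 0.
Expanding: -6*x - 10*y + 28 = 0.


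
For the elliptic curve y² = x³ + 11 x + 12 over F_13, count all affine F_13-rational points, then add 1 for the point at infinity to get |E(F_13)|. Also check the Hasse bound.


Affine points = {(0, 5), (0, 8), (2, 4), (2, 9), (4, 4), (4, 9), (5, 6), (5, 7), (7, 4), (7, 9), (8, 1), (8, 12), (10, 2), (10, 11), (12, 0)}; affine count = 15; |E(F_13)| = 16.

Discriminant check: Δ ∝ 4a³ + 27b² = 4·11³ + 27·12² = 4·1331 + 27·144 ≡ 8 (mod 13). Nonzero ⇒ E is nonsingular.
For each x ∈ F_13, compute rhs = x³ + 11·x + 12 mod 13, then count y ∈ F_13 with y² ≡ rhs.
  x = 0: rhs = 12, matching y values: 5, 8 (2 points).
  x = 1: rhs = 11, matching y values: none (0 points).
  x = 2: rhs = 3, matching y values: 4, 9 (2 points).
  x = 3: rhs = 7, matching y values: none (0 points).
  x = 4: rhs = 3, matching y values: 4, 9 (2 points).
  x = 5: rhs = 10, matching y values: 6, 7 (2 points).
  x = 6: rhs = 8, matching y values: none (0 points).
  x = 7: rhs = 3, matching y values: 4, 9 (2 points).
  x = 8: rhs = 1, matching y values: 1, 12 (2 points).
  x = 9: rhs = 8, matching y values: none (0 points).
  x = 10: rhs = 4, matching y values: 2, 11 (2 points).
  x = 11: rhs = 8, matching y values: none (0 points).
  x = 12: rhs = 0, matching y values: 0 (1 points).
Total affine count: 15.
Full point count |E(F_13)| = 15 + 1 = 16.
Hasse bound: |16 − (13+1)| = |2| = 2 ≤ 2√13 ≈ 7.2111 ✓.


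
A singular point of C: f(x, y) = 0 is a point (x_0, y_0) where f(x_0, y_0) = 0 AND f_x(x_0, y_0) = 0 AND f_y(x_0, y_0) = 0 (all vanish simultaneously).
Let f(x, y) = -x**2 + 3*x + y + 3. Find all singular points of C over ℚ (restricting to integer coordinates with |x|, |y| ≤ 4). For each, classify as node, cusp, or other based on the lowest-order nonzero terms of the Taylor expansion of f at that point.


No singular points in the scanned grid; C is smooth there.

Compute partial derivatives:
  f_x = 3 - 2*x.
  f_y = 1.
f_y = 1 is a nonzero constant, so f_y never vanishes: no point (x, y) can satisfy f = f_x = f_y = 0. In particular no (x, y) ∈ {−4, ..., 4}² is singular; the curve is smooth.


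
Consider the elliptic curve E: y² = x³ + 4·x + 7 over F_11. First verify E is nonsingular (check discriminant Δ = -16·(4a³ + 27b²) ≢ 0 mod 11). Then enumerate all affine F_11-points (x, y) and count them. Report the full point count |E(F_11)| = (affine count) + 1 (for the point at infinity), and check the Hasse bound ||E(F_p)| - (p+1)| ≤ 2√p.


Affine points = {(1, 1), (1, 10), (2, 1), (2, 10), (5, 3), (5, 8), (6, 4), (6, 7), (7, 2), (7, 9), (8, 1), (8, 10)}; affine count = 12; |E(F_11)| = 13.

Discriminant check: Δ ∝ 4a³ + 27b² = 4·4³ + 27·7² = 4·64 + 27·49 ≡ 6 (mod 11). Nonzero ⇒ E is nonsingular.
For each x ∈ F_11, compute rhs = x³ + 4·x + 7 mod 11, then count y ∈ F_11 with y² ≡ rhs.
  x = 0: rhs = 7, matching y values: none (0 points).
  x = 1: rhs = 1, matching y values: 1, 10 (2 points).
  x = 2: rhs = 1, matching y values: 1, 10 (2 points).
  x = 3: rhs = 2, matching y values: none (0 points).
  x = 4: rhs = 10, matching y values: none (0 points).
  x = 5: rhs = 9, matching y values: 3, 8 (2 points).
  x = 6: rhs = 5, matching y values: 4, 7 (2 points).
  x = 7: rhs = 4, matching y values: 2, 9 (2 points).
  x = 8: rhs = 1, matching y values: 1, 10 (2 points).
  x = 9: rhs = 2, matching y values: none (0 points).
  x = 10: rhs = 2, matching y values: none (0 points).
Total affine count: 12.
Full point count |E(F_11)| = 12 + 1 = 13.
Hasse bound: |13 − (11+1)| = |1| = 1 ≤ 2√11 ≈ 6.6332 ✓.


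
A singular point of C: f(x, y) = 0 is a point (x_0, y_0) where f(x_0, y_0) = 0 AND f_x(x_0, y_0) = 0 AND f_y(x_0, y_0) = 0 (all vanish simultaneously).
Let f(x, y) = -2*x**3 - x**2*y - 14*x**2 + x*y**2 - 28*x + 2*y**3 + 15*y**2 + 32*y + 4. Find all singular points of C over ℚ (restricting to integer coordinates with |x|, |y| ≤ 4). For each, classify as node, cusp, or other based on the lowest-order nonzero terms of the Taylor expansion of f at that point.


Singular points: {(-2, -2)}; classification: cusp.

Compute partial derivatives:
  f_x = -6*x**2 - 2*x*y - 28*x + y**2 - 28.
  f_y = -x**2 + 2*x*y + 6*y**2 + 30*y + 32.
Scan x_0 ∈ {−4, ..., 4}. For each x_0, f_y(x_0, y) is a polynomial in y; find its integer roots y ∈ {−4, ..., 4}, then test f_x and f at those candidates.
  x = -4: f_y(-4, y) = 6*y**2 + 22*y + 16; vanishes at y ∈ {-1}. (-4, -1): f_x = -19 ≠ 0.
  x = -3: f_y(-3, y) = 6*y**2 + 24*y + 23; no integer root y with |y| ≤ 4.
  x = -2: f_y(-2, y) = 6*y**2 + 26*y + 28; vanishes at y ∈ {-2}. (-2, -2): f_x = 0, f = 0 — SINGULAR.
  x = -1: f_y(-1, y) = 6*y**2 + 28*y + 31; no integer root y with |y| ≤ 4.
  x = 0: f_y(0, y) = 6*y**2 + 30*y + 32; no integer root y with |y| ≤ 4.
  x = 1: f_y(1, y) = 6*y**2 + 32*y + 31; no integer root y with |y| ≤ 4.
  x = 2: f_y(2, y) = 6*y**2 + 34*y + 28; vanishes at y ∈ {-1}. (2, -1): f_x = -103 ≠ 0.
  x = 3: f_y(3, y) = 6*y**2 + 36*y + 23; no integer root y with |y| ≤ 4.
  x = 4: f_y(4, y) = 6*y**2 + 38*y + 16; no integer root y with |y| ≤ 4.
Only singular point on the grid: (-2, -2).
Classify: substitute x = -2 + u, y = -2 + v and expand: f = -2*u**3 - u**2*v + u*v**2 + 2*v**3 + v**2.
No constant or linear terms (consistent with a singular point). Quadratic part: v**2. Cubic part: -2*u**3 - u**2*v + u*v**2 + 2*v**3.
The quadratic part v**2 is a perfect square, so there is a single (double) tangent line v = 0, i.e. y = -2. Restricting the cubic part to that line (v = 0) leaves -2*u**3 ≠ 0, so f is not divisible by v and the branch is v² ≈ 2*u**3 to lowest order — this is a cusp.
Classification: cusp.


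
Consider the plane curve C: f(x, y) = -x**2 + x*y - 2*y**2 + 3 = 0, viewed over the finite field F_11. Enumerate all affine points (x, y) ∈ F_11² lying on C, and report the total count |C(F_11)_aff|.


Affine F_11-points: {(3, 8), (3, 10), (4, 1), (5, 0), (5, 8), (6, 0), (6, 3), (7, 10), (8, 1), (8, 3)}; count = 10.

For each of the 121 pairs (x, y) ∈ F_11², evaluate f(x, y) mod 11. Record the zeros.
  x = 0: [0↦3, 1↦1, 2↦6, 3↦7, 4↦4, 5↦8, 6↦8, 7↦4, 8↦7, 9↦6, 10↦1]  zeros at y ∈ ∅
  x = 1: [0↦2, 1↦1, 2↦7, 3↦9, 4↦7, 5↦1, 6↦2, 7↦10, 8↦3, 9↦3, 10↦10]  zeros at y ∈ ∅
  x = 2: [0↦10, 1↦10, 2↦6, 3↦9, 4↦8, 5↦3, 6↦5, 7↦3, 8↦8, 9↦9, 10↦6]  zeros at y ∈ ∅
  x = 3: [0↦5, 1↦6, 2↦3, 3↦7, 4↦7, 5↦3, 6↦6, 7↦5, 8↦0, 9↦2, 10↦0]  zeros at y ∈ {8, 10}
  x = 4: [0↦9, 1↦0, 2↦9, 3↦3, 4↦4, 5↦1, 6↦5, 7↦5, 8↦1, 9↦4, 10↦3]  zeros at y ∈ {1}
  x = 5: [0↦0, 1↦3, 2↦2, 3↦8, 4↦10, 5↦8, 6↦2, 7↦3, 8↦0, 9↦4, 10↦4]  zeros at y ∈ {0, 8}
  x = 6: [0↦0, 1↦4, 2↦4, 3↦0, 4↦3, 5↦2, 6↦8, 7↦10, 8↦8, 9↦2, 10↦3]  zeros at y ∈ {0, 3}
  x = 7: [0↦9, 1↦3, 2↦4, 3↦1, 4↦5, 5↦5, 6↦1, 7↦4, 8↦3, 9↦9, 10↦0]  zeros at y ∈ {10}
  x = 8: [0↦5, 1↦0, 2↦2, 3↦0, 4↦5, 5↦6, 6↦3, 7↦7, 8↦7, 9↦3, 10↦6]  zeros at y ∈ {1, 3}
  x = 9: [0↦10, 1↦6, 2↦9, 3↦8, 4↦3, 5↦5, 6↦3, 7↦8, 8↦9, 9↦6, 10↦10]  zeros at y ∈ ∅
  x = 10: [0↦2, 1↦10, 2↦3, 3↦3, 4↦10, 5↦2, 6↦1, 7↦7, 8↦9, 9↦7, 10↦1]  zeros at y ∈ ∅
Collecting zeros: affine points = {(3, 8), (3, 10), (4, 1), (5, 0), (5, 8), (6, 0), (6, 3), (7, 10), (8, 1), (8, 3)}.
Total count |C(F_11)_aff| = 10.


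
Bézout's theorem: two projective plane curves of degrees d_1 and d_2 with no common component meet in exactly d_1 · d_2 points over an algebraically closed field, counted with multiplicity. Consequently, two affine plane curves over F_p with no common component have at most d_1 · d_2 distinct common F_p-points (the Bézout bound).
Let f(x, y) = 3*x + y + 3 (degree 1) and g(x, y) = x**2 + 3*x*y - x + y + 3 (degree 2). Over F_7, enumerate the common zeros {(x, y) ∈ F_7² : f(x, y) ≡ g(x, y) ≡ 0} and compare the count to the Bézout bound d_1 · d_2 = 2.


Common zeros: {(0, 4), (1, 1)}; count = 2; Bézout bound = 2.

deg(f) = 1, deg(g) = 2, so Bézout bound = 2.
Scan x ∈ F_7. For each x, list the y ∈ F_7 with f(x, y) ≡ 0 and those with g(x, y) ≡ 0 (mod 7); the common zeros in that column are the intersection.
  x = 0: f ≡ 0 at y ∈ {4}; g ≡ 0 at y ∈ {4}; common: {4}.
  x = 1: f ≡ 0 at y ∈ {1}; g ≡ 0 at y ∈ {1}; common: {1}.
  x = 2: f ≡ 0 at y ∈ {5}; g ≡ 0 at y ∈ ∅; common: ∅.
  x = 3: f ≡ 0 at y ∈ {2}; g ≡ 0 at y ∈ {4}; common: ∅.
  x = 4: f ≡ 0 at y ∈ {6}; g ≡ 0 at y ∈ {1}; common: ∅.
  x = 5: f ≡ 0 at y ∈ {3}; g ≡ 0 at y ∈ {6}; common: ∅.
  x = 6: f ≡ 0 at y ∈ {0}; g ≡ 0 at y ∈ {6}; common: ∅.
Collecting: common zeros = {(0, 4), (1, 1)}, so the count is 2.
Comparison with the Bézout bound: 2 ≤ 2 = deg(f)·deg(g), as expected for curves with no common component (the bound is attained).


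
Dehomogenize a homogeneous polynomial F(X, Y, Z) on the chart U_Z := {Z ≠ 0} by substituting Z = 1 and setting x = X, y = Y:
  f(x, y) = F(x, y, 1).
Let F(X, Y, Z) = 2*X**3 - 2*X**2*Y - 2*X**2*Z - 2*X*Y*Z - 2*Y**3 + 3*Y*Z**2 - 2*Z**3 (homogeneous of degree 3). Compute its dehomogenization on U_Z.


f(x, y) = 2*x**3 - 2*x**2*y - 2*x**2 - 2*x*y - 2*y**3 + 3*y - 2

On U_Z we set Z = 1. Each monomial c·X^i·Y^j·Z^k in F becomes c·x^i·y^j·1^k = c·x^i·y^j.
Substituting Z = 1: F(X, Y, 1) = 2*x**3 - 2*x**2*y - 2*x**2 - 2*x*y - 2*y**3 + 3*y - 2.
Note: deg(f) ≤ deg(F) = 3; strict inequality happens when F is divisible by Z (lost terms).


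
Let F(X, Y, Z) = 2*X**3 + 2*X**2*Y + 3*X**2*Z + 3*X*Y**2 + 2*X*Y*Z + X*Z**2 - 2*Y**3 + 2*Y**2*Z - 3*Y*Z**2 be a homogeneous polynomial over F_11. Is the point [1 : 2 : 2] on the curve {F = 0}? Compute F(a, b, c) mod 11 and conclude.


F(1,2,2) ≡ 1 (mod 11); P is NOT on the curve.

Evaluate F(1, 2, 2) term-by-term (mod 11).
  2*X**3 ↦ 2·1·1·1 = 2
  2*X**2*Y ↦ 2·1·2·1 = 4
  3*X**2*Z ↦ 3·1·1·2 = 6
  3*X*Y**2 ↦ 3·1·4·1 = 12
  2*X*Y*Z ↦ 2·1·2·2 = 8
  X*Z**2 ↦ 1·1·1·4 = 4
  -2*Y**3 ↦ -2·1·8·1 = -16
  2*Y**2*Z ↦ 2·1·4·2 = 16
  -3*Y*Z**2 ↦ -3·1·2·4 = -24
Sum: F(1, 2, 2) = (2) + (4) + (6) + (12) + (8) + (4) + (-16) + (16) + (-24) = 12.
Reducing mod 11: 12 ≡ 1 (mod 11).
Since F(a, b, c) ≡ 1 ≠ 0 (mod 11), P does NOT lie on the curve.


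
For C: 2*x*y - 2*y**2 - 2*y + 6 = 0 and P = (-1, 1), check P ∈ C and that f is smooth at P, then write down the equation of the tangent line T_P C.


Tangent line at P: 2*x - 8*y + 10 = 0.

Step 1: f(-1, 1) = 0, so P lies on C.
Step 2: partial derivatives
  f_x(x, y) = 2*y, f_y(x, y) = 2*x - 4*y - 2.
  f_x(P) = 2, f_y(P) = -8 (gradient nonzero, so P is smooth).
Step 3: tangent line at P: 2·(x − -1) + -8·(y − 1) = 0.
Expanding: 2*x - 8*y + 10 = 0.


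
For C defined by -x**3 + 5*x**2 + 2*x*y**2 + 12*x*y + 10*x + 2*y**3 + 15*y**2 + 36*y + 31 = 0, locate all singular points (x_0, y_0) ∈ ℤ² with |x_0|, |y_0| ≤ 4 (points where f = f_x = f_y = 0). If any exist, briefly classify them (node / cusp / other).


Singular points: {(2, -3)}; classification: node.

Compute partial derivatives:
  f_x = -3*x**2 + 10*x + 2*y**2 + 12*y + 10.
  f_y = 4*x*y + 12*x + 6*y**2 + 30*y + 36.
Scan x_0 ∈ {−4, ..., 4}. For each x_0, f_y(x_0, y) is a polynomial in y; find its integer roots y ∈ {−4, ..., 4}, then test f_x and f at those candidates.
  x = -4: f_y(-4, y) = 6*y**2 + 14*y - 12; vanishes at y ∈ {-3}. (-4, -3): f_x = -96 ≠ 0.
  x = -3: f_y(-3, y) = 6*y**2 + 18*y; vanishes at y ∈ {-3, 0}. (-3, -3): f_x = -65 ≠ 0; (-3, 0): f_x = -47 ≠ 0.
  x = -2: f_y(-2, y) = 6*y**2 + 22*y + 12; vanishes at y ∈ {-3}. (-2, -3): f_x = -40 ≠ 0.
  x = -1: f_y(-1, y) = 6*y**2 + 26*y + 24; vanishes at y ∈ {-3}. (-1, -3): f_x = -21 ≠ 0.
  x = 0: f_y(0, y) = 6*y**2 + 30*y + 36; vanishes at y ∈ {-3, -2}. (0, -3): f_x = -8 ≠ 0; (0, -2): f_x = -6 ≠ 0.
  x = 1: f_y(1, y) = 6*y**2 + 34*y + 48; vanishes at y ∈ {-3}. (1, -3): f_x = -1 ≠ 0.
  x = 2: f_y(2, y) = 6*y**2 + 38*y + 60; vanishes at y ∈ {-3}. (2, -3): f_x = 0, f = 0 — SINGULAR.
  x = 3: f_y(3, y) = 6*y**2 + 42*y + 72; vanishes at y ∈ {-4, -3}. (3, -4): f_x = -3 ≠ 0; (3, -3): f_x = -5 ≠ 0.
  x = 4: f_y(4, y) = 6*y**2 + 46*y + 84; vanishes at y ∈ {-3}. (4, -3): f_x = -16 ≠ 0.
Only singular point on the grid: (2, -3).
Classify: substitute x = 2 + u, y = -3 + v and expand: f = -u**3 - u**2 + 2*u*v**2 + 2*v**3 + v**2.
No constant or linear terms (consistent with a singular point). Quadratic part: -u**2 + v**2. Cubic part: -u**3 + 2*u*v**2 + 2*v**3.
The quadratic part v**2 - u**2 = (v − u)(v + u) splits into two distinct linear factors, so there are two distinct tangent lines y − -3 = ±(x − 2) — this is a node (ordinary double point).
Classification: node.


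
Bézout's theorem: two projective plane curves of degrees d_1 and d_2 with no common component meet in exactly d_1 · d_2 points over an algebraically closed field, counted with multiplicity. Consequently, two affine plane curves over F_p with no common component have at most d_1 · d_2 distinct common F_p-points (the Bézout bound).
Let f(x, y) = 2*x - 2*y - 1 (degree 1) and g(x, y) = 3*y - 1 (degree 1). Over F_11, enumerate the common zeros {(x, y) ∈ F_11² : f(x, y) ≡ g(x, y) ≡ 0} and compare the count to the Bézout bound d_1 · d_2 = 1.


Common zeros: {(10, 4)}; count = 1; Bézout bound = 1.

deg(f) = 1, deg(g) = 1, so Bézout bound = 1.
Scan x ∈ F_11. For each x, list the y ∈ F_11 with f(x, y) ≡ 0 and those with g(x, y) ≡ 0 (mod 11); the common zeros in that column are the intersection.
  x = 0: f ≡ 0 at y ∈ {5}; g ≡ 0 at y ∈ {4}; common: ∅.
  x = 1: f ≡ 0 at y ∈ {6}; g ≡ 0 at y ∈ {4}; common: ∅.
  x = 2: f ≡ 0 at y ∈ {7}; g ≡ 0 at y ∈ {4}; common: ∅.
  x = 3: f ≡ 0 at y ∈ {8}; g ≡ 0 at y ∈ {4}; common: ∅.
  x = 4: f ≡ 0 at y ∈ {9}; g ≡ 0 at y ∈ {4}; common: ∅.
  x = 5: f ≡ 0 at y ∈ {10}; g ≡ 0 at y ∈ {4}; common: ∅.
  x = 6: f ≡ 0 at y ∈ {0}; g ≡ 0 at y ∈ {4}; common: ∅.
  x = 7: f ≡ 0 at y ∈ {1}; g ≡ 0 at y ∈ {4}; common: ∅.
  x = 8: f ≡ 0 at y ∈ {2}; g ≡ 0 at y ∈ {4}; common: ∅.
  x = 9: f ≡ 0 at y ∈ {3}; g ≡ 0 at y ∈ {4}; common: ∅.
  x = 10: f ≡ 0 at y ∈ {4}; g ≡ 0 at y ∈ {4}; common: {4}.
Collecting: common zeros = {(10, 4)}, so the count is 1.
Comparison with the Bézout bound: 1 ≤ 1 = deg(f)·deg(g), as expected for curves with no common component (the bound is attained).


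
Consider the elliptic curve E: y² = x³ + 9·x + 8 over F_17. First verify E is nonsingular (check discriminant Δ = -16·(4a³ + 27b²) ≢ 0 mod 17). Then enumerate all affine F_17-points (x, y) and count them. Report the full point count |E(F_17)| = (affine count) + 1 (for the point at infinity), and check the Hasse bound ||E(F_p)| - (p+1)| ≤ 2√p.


Affine points = {(0, 5), (0, 12), (1, 1), (1, 16), (2, 0), (5, 5), (5, 12), (9, 6), (9, 11), (12, 5), (12, 12), (15, 4), (15, 13), (16, 7), (16, 10)}; affine count = 15; |E(F_17)| = 16.

Discriminant check: Δ ∝ 4a³ + 27b² = 4·9³ + 27·8² = 4·729 + 27·64 ≡ 3 (mod 17). Nonzero ⇒ E is nonsingular.
For each x ∈ F_17, compute rhs = x³ + 9·x + 8 mod 17, then count y ∈ F_17 with y² ≡ rhs.
  x = 0: rhs = 8, matching y values: 5, 12 (2 points).
  x = 1: rhs = 1, matching y values: 1, 16 (2 points).
  x = 2: rhs = 0, matching y values: 0 (1 points).
  x = 3: rhs = 11, matching y values: none (0 points).
  x = 4: rhs = 6, matching y values: none (0 points).
  x = 5: rhs = 8, matching y values: 5, 12 (2 points).
  x = 6: rhs = 6, matching y values: none (0 points).
  x = 7: rhs = 6, matching y values: none (0 points).
  x = 8: rhs = 14, matching y values: none (0 points).
  x = 9: rhs = 2, matching y values: 6, 11 (2 points).
  x = 10: rhs = 10, matching y values: none (0 points).
  x = 11: rhs = 10, matching y values: none (0 points).
  x = 12: rhs = 8, matching y values: 5, 12 (2 points).
  x = 13: rhs = 10, matching y values: none (0 points).
  x = 14: rhs = 5, matching y values: none (0 points).
  x = 15: rhs = 16, matching y values: 4, 13 (2 points).
  x = 16: rhs = 15, matching y values: 7, 10 (2 points).
Total affine count: 15.
Full point count |E(F_17)| = 15 + 1 = 16.
Hasse bound: |16 − (17+1)| = |-2| = 2 ≤ 2√17 ≈ 8.2462 ✓.


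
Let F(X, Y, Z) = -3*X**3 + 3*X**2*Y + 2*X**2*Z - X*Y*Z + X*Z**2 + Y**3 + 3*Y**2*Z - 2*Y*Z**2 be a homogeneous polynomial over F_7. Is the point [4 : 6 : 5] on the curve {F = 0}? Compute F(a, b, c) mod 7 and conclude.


F(4,6,5) ≡ 6 (mod 7); P is NOT on the curve.

Evaluate F(4, 6, 5) term-by-term (mod 7).
  -3*X**3 ↦ -3·64·1·1 = -192
  3*X**2*Y ↦ 3·16·6·1 = 288
  2*X**2*Z ↦ 2·16·1·5 = 160
  -X*Y*Z ↦ -1·4·6·5 = -120
  X*Z**2 ↦ 1·4·1·25 = 100
  Y**3 ↦ 1·1·216·1 = 216
  3*Y**2*Z ↦ 3·1·36·5 = 540
  -2*Y*Z**2 ↦ -2·1·6·25 = -300
Sum: F(4, 6, 5) = (-192) + (288) + (160) + (-120) + (100) + (216) + (540) + (-300) = 692.
Reducing mod 7: 692 ≡ 6 (mod 7).
Since F(a, b, c) ≡ 6 ≠ 0 (mod 7), P does NOT lie on the curve.


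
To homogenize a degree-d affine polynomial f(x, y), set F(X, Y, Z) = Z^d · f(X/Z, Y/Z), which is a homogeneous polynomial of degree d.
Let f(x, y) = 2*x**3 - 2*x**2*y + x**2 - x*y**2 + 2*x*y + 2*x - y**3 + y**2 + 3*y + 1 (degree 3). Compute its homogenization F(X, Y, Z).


F(X, Y, Z) = 2*X**3 - 2*X**2*Y + X**2*Z - X*Y**2 + 2*X*Y*Z + 2*X*Z**2 - Y**3 + Y**2*Z + 3*Y*Z**2 + Z**3

deg(f) = 3.
Substitute x = X/Z, y = Y/Z into f, then multiply by Z^3.
  monomial 2·x^3·y^0 ↦ 2·X^3·Y^0·Z^0.
  monomial -2·x^2·y^1 ↦ -2·X^2·Y^1·Z^0.
  monomial 1·x^2·y^0 ↦ 1·X^2·Y^0·Z^1.
  monomial -1·x^1·y^2 ↦ -1·X^1·Y^2·Z^0.
  monomial 2·x^1·y^1 ↦ 2·X^1·Y^1·Z^1.
  monomial 2·x^1·y^0 ↦ 2·X^1·Y^0·Z^2.
  monomial -1·x^0·y^3 ↦ -1·X^0·Y^3·Z^0.
  monomial 1·x^0·y^2 ↦ 1·X^0·Y^2·Z^1.
  monomial 3·x^0·y^1 ↦ 3·X^0·Y^1·Z^2.
  monomial 1·x^0·y^0 ↦ 1·X^0·Y^0·Z^3.
Collecting: F(X, Y, Z) = 2*X**3 - 2*X**2*Y + X**2*Z - X*Y**2 + 2*X*Y*Z + 2*X*Z**2 - Y**3 + Y**2*Z + 3*Y*Z**2 + Z**3.


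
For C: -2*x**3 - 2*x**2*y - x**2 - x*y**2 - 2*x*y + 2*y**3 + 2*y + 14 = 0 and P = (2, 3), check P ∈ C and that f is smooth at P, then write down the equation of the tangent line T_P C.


Tangent line at P: -67*x + 32*y + 38 = 0.

Step 1: f(2, 3) = 0, so P lies on C.
Step 2: partial derivatives
  f_x(x, y) = -6*x**2 - 4*x*y - 2*x - y**2 - 2*y, f_y(x, y) = -2*x**2 - 2*x*y - 2*x + 6*y**2 + 2.
  f_x(P) = -67, f_y(P) = 32 (gradient nonzero, so P is smooth).
Step 3: tangent line at P: -67·(x − 2) + 32·(y − 3) = 0.
Expanding: -67*x + 32*y + 38 = 0.


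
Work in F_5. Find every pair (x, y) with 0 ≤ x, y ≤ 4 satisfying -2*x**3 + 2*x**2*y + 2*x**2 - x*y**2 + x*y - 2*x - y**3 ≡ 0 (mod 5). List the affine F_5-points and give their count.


Affine F_5-points: {(0, 0), (1, 4), (2, 1), (3, 1), (3, 2), (3, 4)}; count = 6.

For each of the 25 pairs (x, y) ∈ F_5², evaluate f(x, y) mod 5. Record the zeros.
  x = 0: [0↦0, 1↦4, 2↦2, 3↦3, 4↦1]  zeros at y ∈ {0}
  x = 1: [0↦3, 1↦4, 2↦2, 3↦1, 4↦0]  zeros at y ∈ {4}
  x = 2: [0↦3, 1↦0, 2↦2, 3↦3, 4↦2]  zeros at y ∈ {1}
  x = 3: [0↦3, 1↦0, 2↦0, 3↦2, 4↦0]  zeros at y ∈ {1, 2, 4}
  x = 4: [0↦1, 1↦2, 2↦4, 3↦1, 4↦2]  zeros at y ∈ ∅
Collecting zeros: affine points = {(0, 0), (1, 4), (2, 1), (3, 1), (3, 2), (3, 4)}.
Total count |C(F_5)_aff| = 6.


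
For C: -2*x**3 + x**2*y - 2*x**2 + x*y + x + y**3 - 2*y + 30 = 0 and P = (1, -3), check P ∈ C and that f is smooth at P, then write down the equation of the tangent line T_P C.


Tangent line at P: -18*x + 27*y + 99 = 0.

Step 1: f(1, -3) = 0, so P lies on C.
Step 2: partial derivatives
  f_x(x, y) = -6*x**2 + 2*x*y - 4*x + y + 1, f_y(x, y) = x**2 + x + 3*y**2 - 2.
  f_x(P) = -18, f_y(P) = 27 (gradient nonzero, so P is smooth).
Step 3: tangent line at P: -18·(x − 1) + 27·(y − -3) = 0.
Expanding: -18*x + 27*y + 99 = 0.


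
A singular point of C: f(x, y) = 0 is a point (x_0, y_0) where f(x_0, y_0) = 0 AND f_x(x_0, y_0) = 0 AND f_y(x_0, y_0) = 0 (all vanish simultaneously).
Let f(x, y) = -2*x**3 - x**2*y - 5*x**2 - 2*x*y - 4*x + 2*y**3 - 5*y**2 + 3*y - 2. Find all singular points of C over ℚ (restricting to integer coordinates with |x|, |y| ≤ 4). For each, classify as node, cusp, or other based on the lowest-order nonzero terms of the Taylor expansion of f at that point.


Singular points: {(-1, 1)}; classification: cusp.

Compute partial derivatives:
  f_x = -6*x**2 - 2*x*y - 10*x - 2*y - 4.
  f_y = -x**2 - 2*x + 6*y**2 - 10*y + 3.
Scan x_0 ∈ {−4, ..., 4}. For each x_0, f_y(x_0, y) is a polynomial in y; find its integer roots y ∈ {−4, ..., 4}, then test f_x and f at those candidates.
  x = -4: f_y(-4, y) = 6*y**2 - 10*y - 5; no integer root y with |y| ≤ 4.
  x = -3: f_y(-3, y) = 6*y**2 - 10*y; vanishes at y ∈ {0}. (-3, 0): f_x = -28 ≠ 0.
  x = -2: f_y(-2, y) = 6*y**2 - 10*y + 3; no integer root y with |y| ≤ 4.
  x = -1: f_y(-1, y) = 6*y**2 - 10*y + 4; vanishes at y ∈ {1}. (-1, 1): f_x = 0, f = 0 — SINGULAR.
  x = 0: f_y(0, y) = 6*y**2 - 10*y + 3; no integer root y with |y| ≤ 4.
  x = 1: f_y(1, y) = 6*y**2 - 10*y; vanishes at y ∈ {0}. (1, 0): f_x = -20 ≠ 0.
  x = 2: f_y(2, y) = 6*y**2 - 10*y - 5; no integer root y with |y| ≤ 4.
  x = 3: f_y(3, y) = 6*y**2 - 10*y - 12; no integer root y with |y| ≤ 4.
  x = 4: f_y(4, y) = 6*y**2 - 10*y - 21; no integer root y with |y| ≤ 4.
Only singular point on the grid: (-1, 1).
Classify: substitute x = -1 + u, y = 1 + v and expand: f = -2*u**3 - u**2*v + 2*v**3 + v**2.
No constant or linear terms (consistent with a singular point). Quadratic part: v**2. Cubic part: -2*u**3 - u**2*v + 2*v**3.
The quadratic part v**2 is a perfect square, so there is a single (double) tangent line v = 0, i.e. y = 1. Restricting the cubic part to that line (v = 0) leaves -2*u**3 ≠ 0, so f is not divisible by v and the branch is v² ≈ 2*u**3 to lowest order — this is a cusp.
Classification: cusp.


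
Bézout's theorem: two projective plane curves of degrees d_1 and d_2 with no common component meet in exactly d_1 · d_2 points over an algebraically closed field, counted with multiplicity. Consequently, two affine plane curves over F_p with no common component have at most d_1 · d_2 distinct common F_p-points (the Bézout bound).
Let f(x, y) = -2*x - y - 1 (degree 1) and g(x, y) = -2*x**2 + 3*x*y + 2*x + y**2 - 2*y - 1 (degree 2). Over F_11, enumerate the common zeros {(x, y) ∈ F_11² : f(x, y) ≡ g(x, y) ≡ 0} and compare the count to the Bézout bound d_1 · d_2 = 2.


Common zeros: {(2, 6), (8, 5)}; count = 2; Bézout bound = 2.

deg(f) = 1, deg(g) = 2, so Bézout bound = 2.
Scan x ∈ F_11. For each x, list the y ∈ F_11 with f(x, y) ≡ 0 and those with g(x, y) ≡ 0 (mod 11); the common zeros in that column are the intersection.
  x = 0: f ≡ 0 at y ∈ {10}; g ≡ 0 at y ∈ ∅; common: ∅.
  x = 1: f ≡ 0 at y ∈ {8}; g ≡ 0 at y ∈ {3, 7}; common: ∅.
  x = 2: f ≡ 0 at y ∈ {6}; g ≡ 0 at y ∈ {1, 6}; common: {6}.
  x = 3: f ≡ 0 at y ∈ {4}; g ≡ 0 at y ∈ ∅; common: ∅.
  x = 4: f ≡ 0 at y ∈ {2}; g ≡ 0 at y ∈ ∅; common: ∅.
  x = 5: f ≡ 0 at y ∈ {0}; g ≡ 0 at y ∈ {2, 7}; common: ∅.
  x = 6: f ≡ 0 at y ∈ {9}; g ≡ 0 at y ∈ {1, 5}; common: ∅.
  x = 7: f ≡ 0 at y ∈ {7}; g ≡ 0 at y ∈ ∅; common: ∅.
  x = 8: f ≡ 0 at y ∈ {5}; g ≡ 0 at y ∈ {5, 6}; common: {5}.
  x = 9: f ≡ 0 at y ∈ {3}; g ≡ 0 at y ∈ ∅; common: ∅.
  x = 10: f ≡ 0 at y ∈ {1}; g ≡ 0 at y ∈ {2, 3}; common: ∅.
Collecting: common zeros = {(2, 6), (8, 5)}, so the count is 2.
Comparison with the Bézout bound: 2 ≤ 2 = deg(f)·deg(g), as expected for curves with no common component (the bound is attained).


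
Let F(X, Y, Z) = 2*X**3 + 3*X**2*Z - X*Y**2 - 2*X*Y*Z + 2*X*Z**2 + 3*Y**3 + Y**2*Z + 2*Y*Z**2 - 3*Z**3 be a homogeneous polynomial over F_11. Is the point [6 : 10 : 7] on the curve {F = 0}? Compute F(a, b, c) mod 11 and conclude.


F(6,10,7) ≡ 5 (mod 11); P is NOT on the curve.

Evaluate F(6, 10, 7) term-by-term (mod 11).
  2*X**3 ↦ 2·216·1·1 = 432
  3*X**2*Z ↦ 3·36·1·7 = 756
  -X*Y**2 ↦ -1·6·100·1 = -600
  -2*X*Y*Z ↦ -2·6·10·7 = -840
  2*X*Z**2 ↦ 2·6·1·49 = 588
  3*Y**3 ↦ 3·1·1000·1 = 3000
  Y**2*Z ↦ 1·1·100·7 = 700
  2*Y*Z**2 ↦ 2·1·10·49 = 980
  -3*Z**3 ↦ -3·1·1·343 = -1029
Sum: F(6, 10, 7) = (432) + (756) + (-600) + (-840) + (588) + (3000) + (700) + (980) + (-1029) = 3987.
Reducing mod 11: 3987 ≡ 5 (mod 11).
Since F(a, b, c) ≡ 5 ≠ 0 (mod 11), P does NOT lie on the curve.


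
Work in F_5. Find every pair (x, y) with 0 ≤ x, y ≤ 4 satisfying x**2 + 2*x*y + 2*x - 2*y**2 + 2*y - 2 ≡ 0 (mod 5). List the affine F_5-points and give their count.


Affine F_5-points: {(1, 3), (1, 4), (2, 1), (2, 2), (4, 1), (4, 4)}; count = 6.

For each of the 25 pairs (x, y) ∈ F_5², evaluate f(x, y) mod 5. Record the zeros.
  x = 0: [0↦3, 1↦3, 2↦4, 3↦1, 4↦4]  zeros at y ∈ ∅
  x = 1: [0↦1, 1↦3, 2↦1, 3↦0, 4↦0]  zeros at y ∈ {3, 4}
  x = 2: [0↦1, 1↦0, 2↦0, 3↦1, 4↦3]  zeros at y ∈ {1, 2}
  x = 3: [0↦3, 1↦4, 2↦1, 3↦4, 4↦3]  zeros at y ∈ ∅
  x = 4: [0↦2, 1↦0, 2↦4, 3↦4, 4↦0]  zeros at y ∈ {1, 4}
Collecting zeros: affine points = {(1, 3), (1, 4), (2, 1), (2, 2), (4, 1), (4, 4)}.
Total count |C(F_5)_aff| = 6.


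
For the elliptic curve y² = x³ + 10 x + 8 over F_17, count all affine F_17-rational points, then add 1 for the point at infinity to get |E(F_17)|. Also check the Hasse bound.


Affine points = {(0, 5), (0, 12), (1, 6), (1, 11), (2, 6), (2, 11), (5, 8), (5, 9), (7, 8), (7, 9), (11, 2), (11, 15), (14, 6), (14, 11)}; affine count = 14; |E(F_17)| = 15.

Discriminant check: Δ ∝ 4a³ + 27b² = 4·10³ + 27·8² = 4·1000 + 27·64 ≡ 16 (mod 17). Nonzero ⇒ E is nonsingular.
For each x ∈ F_17, compute rhs = x³ + 10·x + 8 mod 17, then count y ∈ F_17 with y² ≡ rhs.
  x = 0: rhs = 8, matching y values: 5, 12 (2 points).
  x = 1: rhs = 2, matching y values: 6, 11 (2 points).
  x = 2: rhs = 2, matching y values: 6, 11 (2 points).
  x = 3: rhs = 14, matching y values: none (0 points).
  x = 4: rhs = 10, matching y values: none (0 points).
  x = 5: rhs = 13, matching y values: 8, 9 (2 points).
  x = 6: rhs = 12, matching y values: none (0 points).
  x = 7: rhs = 13, matching y values: 8, 9 (2 points).
  x = 8: rhs = 5, matching y values: none (0 points).
  x = 9: rhs = 11, matching y values: none (0 points).
  x = 10: rhs = 3, matching y values: none (0 points).
  x = 11: rhs = 4, matching y values: 2, 15 (2 points).
  x = 12: rhs = 3, matching y values: none (0 points).
  x = 13: rhs = 6, matching y values: none (0 points).
  x = 14: rhs = 2, matching y values: 6, 11 (2 points).
  x = 15: rhs = 14, matching y values: none (0 points).
  x = 16: rhs = 14, matching y values: none (0 points).
Total affine count: 14.
Full point count |E(F_17)| = 14 + 1 = 15.
Hasse bound: |15 − (17+1)| = |-3| = 3 ≤ 2√17 ≈ 8.2462 ✓.


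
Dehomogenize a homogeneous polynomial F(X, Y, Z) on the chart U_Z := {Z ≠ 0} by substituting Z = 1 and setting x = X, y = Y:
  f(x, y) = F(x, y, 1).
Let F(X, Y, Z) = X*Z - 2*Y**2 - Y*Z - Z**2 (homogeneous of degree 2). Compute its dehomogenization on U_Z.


f(x, y) = x - 2*y**2 - y - 1

On U_Z we set Z = 1. Each monomial c·X^i·Y^j·Z^k in F becomes c·x^i·y^j·1^k = c·x^i·y^j.
Substituting Z = 1: F(X, Y, 1) = x - 2*y**2 - y - 1.
Note: deg(f) ≤ deg(F) = 2; strict inequality happens when F is divisible by Z (lost terms).


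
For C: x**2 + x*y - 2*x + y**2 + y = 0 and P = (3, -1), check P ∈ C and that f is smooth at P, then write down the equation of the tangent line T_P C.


Tangent line at P: 3*x + 2*y - 7 = 0.

Step 1: f(3, -1) = 0, so P lies on C.
Step 2: partial derivatives
  f_x(x, y) = 2*x + y - 2, f_y(x, y) = x + 2*y + 1.
  f_x(P) = 3, f_y(P) = 2 (gradient nonzero, so P is smooth).
Step 3: tangent line at P: 3·(x − 3) + 2·(y − -1) = 0.
Expanding: 3*x + 2*y - 7 = 0.


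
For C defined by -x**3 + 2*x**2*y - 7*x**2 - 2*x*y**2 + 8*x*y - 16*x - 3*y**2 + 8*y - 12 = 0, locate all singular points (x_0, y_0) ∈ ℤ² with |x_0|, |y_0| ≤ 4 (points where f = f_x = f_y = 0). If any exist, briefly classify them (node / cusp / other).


Singular points: {(-2, 0)}; classification: node.

Compute partial derivatives:
  f_x = -3*x**2 + 4*x*y - 14*x - 2*y**2 + 8*y - 16.
  f_y = 2*x**2 - 4*x*y + 8*x - 6*y + 8.
Scan x_0 ∈ {−4, ..., 4}. For each x_0, f_y(x_0, y) is a polynomial in y; find its integer roots y ∈ {−4, ..., 4}, then test f_x and f at those candidates.
  x = -4: f_y(-4, y) = 10*y + 8; no integer root y with |y| ≤ 4.
  x = -3: f_y(-3, y) = 6*y + 2; no integer root y with |y| ≤ 4.
  x = -2: f_y(-2, y) = 2*y; vanishes at y ∈ {0}. (-2, 0): f_x = 0, f = 0 — SINGULAR.
  x = -1: f_y(-1, y) = 2 - 2*y; vanishes at y ∈ {1}. (-1, 1): f_x = -3 ≠ 0.
  x = 0: f_y(0, y) = 8 - 6*y; no integer root y with |y| ≤ 4.
  x = 1: f_y(1, y) = 18 - 10*y; no integer root y with |y| ≤ 4.
  x = 2: f_y(2, y) = 32 - 14*y; no integer root y with |y| ≤ 4.
  x = 3: f_y(3, y) = 50 - 18*y; no integer root y with |y| ≤ 4.
  x = 4: f_y(4, y) = 72 - 22*y; no integer root y with |y| ≤ 4.
Only singular point on the grid: (-2, 0).
Classify: substitute x = -2 + u, y = 0 + v and expand: f = -u**3 + 2*u**2*v - u**2 - 2*u*v**2 + v**2.
No constant or linear terms (consistent with a singular point). Quadratic part: -u**2 + v**2. Cubic part: -u**3 + 2*u**2*v - 2*u*v**2.
The quadratic part v**2 - u**2 = (v − u)(v + u) splits into two distinct linear factors, so there are two distinct tangent lines y − 0 = ±(x − -2) — this is a node (ordinary double point).
Classification: node.
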